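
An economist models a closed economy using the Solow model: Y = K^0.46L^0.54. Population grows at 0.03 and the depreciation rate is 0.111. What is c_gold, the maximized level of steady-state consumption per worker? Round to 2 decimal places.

c_gold ≈ 1.48

The effective depreciation rate is n + δ = 0.03 + 0.111 = 0.141.
At the golden rule the marginal product of capital equals n+δ: 0.46·k^(0.46−1) = 0.141. Solving, k_gold = (0.46/0.141)^(1/0.54) ≈ 8.9330.
y_gold = 8.9330^0.46 ≈ 2.7382.
c_gold = y_gold − (n+δ)·k_gold = 2.7382 − 0.141·8.9330 ≈ 1.4786.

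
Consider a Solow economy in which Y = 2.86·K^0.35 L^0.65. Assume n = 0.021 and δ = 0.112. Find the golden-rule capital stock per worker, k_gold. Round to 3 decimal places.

The effective depreciation rate is n + δ = 0.021 + 0.112 = 0.133.
Golden rule sets MPK = n+δ: 0.35·2.86·k^(0.35−1) = 0.133, so k_gold = (0.35·2.86/0.133)^(1/0.65) ≈ 22.3146.

k_gold ≈ 22.315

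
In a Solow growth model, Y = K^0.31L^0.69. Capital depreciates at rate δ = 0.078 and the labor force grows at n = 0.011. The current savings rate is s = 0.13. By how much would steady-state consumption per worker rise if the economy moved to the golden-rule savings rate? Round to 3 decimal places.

Capital per worker breaks even when investment replaces (n + δ)·k; here n + δ = 0.089.
Current steady state (s = 0.13): k* = (0.13/0.089)^(1/0.69) ≈ 1.7317, y* = 1.7317^0.31 ≈ 1.1856, c* = (1−0.13)·1.1856 ≈ 1.0315.
Golden rule sets MPK = n+δ: 0.31·k^(0.31−1) = 0.089, so k_gold = (0.31/0.089)^(1/0.69) ≈ 6.1019.
y_gold = 6.1019^0.31 ≈ 1.7518, c_gold = y_gold − 0.089·k_gold ≈ 1.2088.
Gain: Δc = 1.2088 − 1.0315 ≈ 0.1773.

Δc ≈ 0.177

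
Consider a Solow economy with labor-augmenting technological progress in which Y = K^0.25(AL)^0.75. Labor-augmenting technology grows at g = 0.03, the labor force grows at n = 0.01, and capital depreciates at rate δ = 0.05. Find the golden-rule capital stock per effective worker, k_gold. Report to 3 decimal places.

k_gold ≈ 3.905

n + g + δ = 0.01 + 0.03 + 0.05 = 0.09.
At the golden rule the marginal product of capital equals n+g+δ: 0.25·k^(0.25−1) = 0.09. Solving, k_gold = (0.25/0.09)^(1/0.75) ≈ 3.9048.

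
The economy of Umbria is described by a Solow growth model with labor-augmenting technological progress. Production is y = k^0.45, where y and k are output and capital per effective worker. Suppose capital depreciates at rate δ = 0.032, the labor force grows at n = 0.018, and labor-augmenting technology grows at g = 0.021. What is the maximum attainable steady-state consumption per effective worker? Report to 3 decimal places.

n + g + δ = 0.018 + 0.021 + 0.032 = 0.071.
At the golden rule the marginal product of capital equals n+g+δ: 0.45·k^(0.45−1) = 0.071. Solving, k_gold = (0.45/0.071)^(1/0.55) ≈ 28.7143.
y_gold = 28.7143^0.45 ≈ 4.5305.
c_gold = y_gold − (n+g+δ)·k_gold = 4.5305 − 0.071·28.7143 ≈ 2.4918.

c_gold ≈ 2.492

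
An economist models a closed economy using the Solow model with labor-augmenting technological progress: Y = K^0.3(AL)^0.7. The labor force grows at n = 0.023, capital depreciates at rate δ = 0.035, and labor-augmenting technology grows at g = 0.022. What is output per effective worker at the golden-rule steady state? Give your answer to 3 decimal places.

y_gold ≈ 1.762

n + g + δ = 0.023 + 0.022 + 0.035 = 0.08.
At the golden rule the marginal product of capital equals n+g+δ: 0.3·k^(0.3−1) = 0.08. Solving, k_gold = (0.3/0.08)^(1/0.7) ≈ 6.6076.
Output: y_gold = k_gold^0.3 = 6.6076^0.3 ≈ 1.7620.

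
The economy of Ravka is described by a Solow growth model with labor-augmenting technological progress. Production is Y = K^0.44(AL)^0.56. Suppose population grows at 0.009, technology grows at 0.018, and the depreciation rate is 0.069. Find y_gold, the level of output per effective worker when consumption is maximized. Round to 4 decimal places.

y_gold ≈ 3.3075

n + g + δ = 0.009 + 0.018 + 0.069 = 0.096.
Setting f'(k) = n+g+δ gives 0.44·k^(0.44−1) = 0.096, hence k_gold = (0.44/0.096)^(1/0.56) ≈ 15.1594.
Output: y_gold = k_gold^0.44 = 15.1594^0.44 ≈ 3.3075.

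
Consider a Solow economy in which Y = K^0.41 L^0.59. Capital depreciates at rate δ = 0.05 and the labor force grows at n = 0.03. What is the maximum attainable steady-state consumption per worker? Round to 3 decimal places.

n + δ = 0.03 + 0.05 = 0.08.
Golden rule sets MPK = n+δ: 0.41·k^(0.41−1) = 0.08, so k_gold = (0.41/0.08)^(1/0.59) ≈ 15.9541.
y_gold = 15.9541^0.41 ≈ 3.1130.
c_gold = y_gold − (n+δ)·k_gold = 3.1130 − 0.08·15.9541 ≈ 1.8367.

c_gold ≈ 1.837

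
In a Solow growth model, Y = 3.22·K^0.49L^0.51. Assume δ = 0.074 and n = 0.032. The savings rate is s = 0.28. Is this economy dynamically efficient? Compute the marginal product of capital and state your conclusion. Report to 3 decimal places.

The effective depreciation rate is n + δ = 0.032 + 0.074 = 0.106.
Steady-state k*: s·A·k^0.49 = 0.106·k gives k* = (0.28·3.22/0.106)^(1/0.51) ≈ 66.5207.
MPK = 0.49·3.22·66.5207^(-0.51) ≈ 0.1855.
MPK > n+δ = 0.106, so the economy is dynamically efficient (under-saving).

dynamically efficient; MPK ≈ 0.185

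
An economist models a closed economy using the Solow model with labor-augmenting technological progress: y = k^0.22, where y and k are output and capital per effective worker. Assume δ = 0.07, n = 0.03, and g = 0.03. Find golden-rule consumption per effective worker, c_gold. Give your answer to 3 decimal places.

Break-even investment rate: n + g + δ = 0.03 + 0.03 + 0.07 = 0.13.
Setting f'(k) = n+g+δ gives 0.22·k^(0.22−1) = 0.13, hence k_gold = (0.22/0.13)^(1/0.78) ≈ 1.9630.
y_gold = 1.9630^0.22 ≈ 1.1600.
c_gold = y_gold − (n+g+δ)·k_gold = 1.1600 − 0.13·1.9630 ≈ 0.9048.

c_gold ≈ 0.905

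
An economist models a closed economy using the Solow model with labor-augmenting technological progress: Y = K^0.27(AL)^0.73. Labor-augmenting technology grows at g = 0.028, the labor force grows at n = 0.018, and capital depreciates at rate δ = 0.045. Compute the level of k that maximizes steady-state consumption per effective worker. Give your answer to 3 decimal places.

Capital per effective worker breaks even when investment replaces (n + g + δ)·k; here n + g + δ = 0.091.
At the golden rule the marginal product of capital equals n+g+δ: 0.27·k^(0.27−1) = 0.091. Solving, k_gold = (0.27/0.091)^(1/0.73) ≈ 4.4363.

k_gold ≈ 4.436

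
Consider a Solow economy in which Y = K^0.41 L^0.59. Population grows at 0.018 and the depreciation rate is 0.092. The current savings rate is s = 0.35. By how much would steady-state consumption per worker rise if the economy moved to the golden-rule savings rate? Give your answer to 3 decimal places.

Δc ≈ 0.019

The effective depreciation rate is n + δ = 0.018 + 0.092 = 0.11.
Current steady state (s = 0.35): k* = (0.35/0.11)^(1/0.59) ≈ 7.1120, y* = 7.1120^0.41 ≈ 2.2352, c* = (1−0.35)·2.2352 ≈ 1.4529.
Maximizing c = f(k) − (n+δ)·k gives f'(k) = n+δ, i.e. 0.41·k^(0.41−1) = 0.11, so k_gold = (0.41/0.11)^(1/0.59) ≈ 9.2995.
y_gold = 9.2995^0.41 ≈ 2.4950, c_gold = y_gold − 0.11·k_gold ≈ 1.4720.
Gain: Δc = 1.4720 − 1.4529 ≈ 0.0192.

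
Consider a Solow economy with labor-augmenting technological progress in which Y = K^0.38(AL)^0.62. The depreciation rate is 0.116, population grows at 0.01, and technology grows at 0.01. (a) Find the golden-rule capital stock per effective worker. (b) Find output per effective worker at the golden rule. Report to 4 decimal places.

(a) k_gold ≈ 5.2450; (b) y_gold ≈ 1.8772

n + g + δ = 0.01 + 0.01 + 0.116 = 0.136.
Setting f'(k) = n+g+δ gives 0.38·k^(0.38−1) = 0.136, hence k_gold = (0.38/0.136)^(1/0.62) ≈ 5.2450.
y_gold = 5.2450^0.38 ≈ 1.8772.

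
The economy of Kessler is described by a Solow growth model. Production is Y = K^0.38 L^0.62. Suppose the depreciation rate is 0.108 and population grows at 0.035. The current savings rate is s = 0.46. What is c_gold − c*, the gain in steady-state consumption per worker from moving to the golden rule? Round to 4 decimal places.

The effective depreciation rate is n + δ = 0.035 + 0.108 = 0.143.
Current steady state (s = 0.46): k* = (0.46/0.143)^(1/0.62) ≈ 6.5830, y* = 6.5830^0.38 ≈ 2.0464, c* = (1−0.46)·2.0464 ≈ 1.1051.
At the golden rule the marginal product of capital equals n+δ: 0.38·k^(0.38−1) = 0.143. Solving, k_gold = (0.38/0.143)^(1/0.62) ≈ 4.8372.
y_gold = 4.8372^0.38 ≈ 1.8203, c_gold = y_gold − 0.143·k_gold ≈ 1.1286.
Gain: Δc = 1.1286 − 1.1051 ≈ 0.0235.

Δc ≈ 0.0235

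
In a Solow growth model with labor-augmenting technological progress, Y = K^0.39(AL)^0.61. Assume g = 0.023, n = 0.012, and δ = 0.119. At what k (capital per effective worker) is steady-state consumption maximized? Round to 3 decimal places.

k_gold ≈ 4.587

Break-even investment rate: n + g + δ = 0.012 + 0.023 + 0.119 = 0.154.
Maximizing c = f(k) − (n+g+δ)·k gives f'(k) = n+g+δ, i.e. 0.39·k^(0.39−1) = 0.154, so k_gold = (0.39/0.154)^(1/0.61) ≈ 4.5872.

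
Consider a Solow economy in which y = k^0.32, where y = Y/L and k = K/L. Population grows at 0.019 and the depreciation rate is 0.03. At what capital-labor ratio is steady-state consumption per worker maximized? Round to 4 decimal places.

Break-even investment rate: n + δ = 0.019 + 0.03 = 0.049.
At the golden rule the marginal product of capital equals n+δ: 0.32·k^(0.32−1) = 0.049. Solving, k_gold = (0.32/0.049)^(1/0.68) ≈ 15.7929.

k_gold ≈ 15.7929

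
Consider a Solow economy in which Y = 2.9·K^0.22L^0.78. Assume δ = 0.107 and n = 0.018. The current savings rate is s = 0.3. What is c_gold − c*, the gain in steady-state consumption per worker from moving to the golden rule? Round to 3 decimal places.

Δc ≈ 0.074

Break-even investment rate: n + δ = 0.018 + 0.107 = 0.125.
Current steady state (s = 0.3): k* = (0.3·2.9/0.125)^(1/0.78) ≈ 12.0301, y* = 2.9·12.0301^0.22 ≈ 5.0125, c* = (1−0.3)·5.0125 ≈ 3.5088.
Golden rule sets MPK = n+δ: 0.22·2.9·k^(0.22−1) = 0.125, so k_gold = (0.22·2.9/0.125)^(1/0.78) ≈ 8.0831.
y_gold = 2.9·8.0831^0.22 ≈ 4.5927, c_gold = y_gold − 0.125·k_gold ≈ 3.5823.
Gain: Δc = 3.5823 − 3.5088 ≈ 0.0735.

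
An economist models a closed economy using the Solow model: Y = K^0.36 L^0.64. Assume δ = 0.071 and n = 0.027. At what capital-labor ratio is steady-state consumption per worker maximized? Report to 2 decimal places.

k_gold ≈ 7.64

The effective depreciation rate is n + δ = 0.027 + 0.071 = 0.098.
Maximizing c = f(k) − (n+δ)·k gives f'(k) = n+δ, i.e. 0.36·k^(0.36−1) = 0.098, so k_gold = (0.36/0.098)^(1/0.64) ≈ 7.6372.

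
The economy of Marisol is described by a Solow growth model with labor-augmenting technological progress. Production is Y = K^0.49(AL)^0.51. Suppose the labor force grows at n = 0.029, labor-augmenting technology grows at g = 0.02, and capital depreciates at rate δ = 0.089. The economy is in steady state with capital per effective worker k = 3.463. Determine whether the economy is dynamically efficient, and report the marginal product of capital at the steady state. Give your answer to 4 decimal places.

dynamically efficient; MPK ≈ 0.2601

Break-even investment rate: n + g + δ = 0.029 + 0.02 + 0.089 = 0.138.
MPK = 0.49·k^(0.49−1) = 0.49·3.463^(-0.51) ≈ 0.2601.
MPK > 0.138, so the economy is dynamically efficient (under-saving).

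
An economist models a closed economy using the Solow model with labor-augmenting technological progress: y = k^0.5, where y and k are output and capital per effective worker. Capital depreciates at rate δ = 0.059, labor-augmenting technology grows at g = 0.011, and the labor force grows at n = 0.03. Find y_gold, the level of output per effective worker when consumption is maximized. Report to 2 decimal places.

y_gold ≈ 5.00

Break-even investment rate: n + g + δ = 0.03 + 0.011 + 0.059 = 0.1.
Maximizing c = f(k) − (n+g+δ)·k gives f'(k) = n+g+δ, i.e. 0.5·k^(0.5−1) = 0.1, so k_gold = (0.5/0.1)^(1/0.5) ≈ 25.0000.
Output: y_gold = k_gold^0.5 = 25.0000^0.5 ≈ 5.0000.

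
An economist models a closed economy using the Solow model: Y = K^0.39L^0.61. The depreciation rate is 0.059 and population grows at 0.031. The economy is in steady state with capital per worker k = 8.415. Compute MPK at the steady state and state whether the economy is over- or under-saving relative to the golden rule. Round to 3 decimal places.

Break-even investment rate: n + δ = 0.031 + 0.059 = 0.09.
MPK = 0.39·k^(0.39−1) = 0.39·8.415^(-0.61) ≈ 0.1064.
MPK > 0.09, so the economy is dynamically efficient (under-saving).

under-saving; MPK ≈ 0.106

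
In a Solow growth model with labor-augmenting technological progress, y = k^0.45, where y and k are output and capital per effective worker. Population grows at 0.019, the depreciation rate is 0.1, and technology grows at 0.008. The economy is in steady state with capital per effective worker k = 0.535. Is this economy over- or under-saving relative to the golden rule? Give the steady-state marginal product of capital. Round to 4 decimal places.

Break-even investment rate: n + g + δ = 0.019 + 0.008 + 0.1 = 0.127.
MPK = 0.45·k^(0.45−1) = 0.45·0.535^(-0.55) ≈ 0.6348.
MPK > 0.127, so the economy is dynamically efficient (under-saving).

under-saving; MPK ≈ 0.6348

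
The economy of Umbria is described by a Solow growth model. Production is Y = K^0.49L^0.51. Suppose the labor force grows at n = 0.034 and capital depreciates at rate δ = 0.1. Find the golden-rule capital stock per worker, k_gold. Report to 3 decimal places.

k_gold ≈ 12.709

Capital per worker breaks even when investment replaces (n + δ)·k; here n + δ = 0.134.
At the golden rule the marginal product of capital equals n+δ: 0.49·k^(0.49−1) = 0.134. Solving, k_gold = (0.49/0.134)^(1/0.51) ≈ 12.7087.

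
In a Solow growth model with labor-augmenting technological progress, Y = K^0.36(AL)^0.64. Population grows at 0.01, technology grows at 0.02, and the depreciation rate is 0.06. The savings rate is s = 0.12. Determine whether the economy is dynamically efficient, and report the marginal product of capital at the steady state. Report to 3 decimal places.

dynamically efficient; MPK ≈ 0.270

The effective depreciation rate is n + g + δ = 0.01 + 0.02 + 0.06 = 0.09.
Steady-state k*: s·k^0.36 = 0.09·k gives k* = (0.12/0.09)^(1/0.64) ≈ 1.5675.
MPK = 0.36·1.5675^(-0.64) ≈ 0.2700.
MPK > n+g+δ = 0.09, so the economy is dynamically efficient (under-saving).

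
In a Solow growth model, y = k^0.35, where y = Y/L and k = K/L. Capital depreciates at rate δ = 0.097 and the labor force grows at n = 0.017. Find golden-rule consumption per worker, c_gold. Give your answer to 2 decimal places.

The effective depreciation rate is n + δ = 0.017 + 0.097 = 0.114.
Golden rule sets MPK = n+δ: 0.35·k^(0.35−1) = 0.114, so k_gold = (0.35/0.114)^(1/0.65) ≈ 5.6167.
y_gold = 5.6167^0.35 ≈ 1.8294.
c_gold = y_gold − (n+δ)·k_gold = 1.8294 − 0.114·5.6167 ≈ 1.1891.

c_gold ≈ 1.19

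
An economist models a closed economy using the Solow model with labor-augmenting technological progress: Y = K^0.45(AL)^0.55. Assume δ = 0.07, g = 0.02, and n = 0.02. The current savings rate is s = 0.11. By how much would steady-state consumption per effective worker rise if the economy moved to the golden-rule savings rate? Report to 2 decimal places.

Break-even investment rate: n + g + δ = 0.02 + 0.02 + 0.07 = 0.11.
Current steady state (s = 0.11): k* = (0.11/0.11)^(1/0.55) ≈ 1.0000, y* = 1.0000^0.45 ≈ 1.0000, c* = (1−0.11)·1.0000 ≈ 0.8900.
At the golden rule the marginal product of capital equals n+g+δ: 0.45·k^(0.45−1) = 0.11. Solving, k_gold = (0.45/0.11)^(1/0.55) ≈ 12.9539.
y_gold = 12.9539^0.45 ≈ 3.1665, c_gold = y_gold − 0.11·k_gold ≈ 1.7416.
Gain: Δc = 1.7416 − 0.8900 ≈ 0.8516.

Δc ≈ 0.85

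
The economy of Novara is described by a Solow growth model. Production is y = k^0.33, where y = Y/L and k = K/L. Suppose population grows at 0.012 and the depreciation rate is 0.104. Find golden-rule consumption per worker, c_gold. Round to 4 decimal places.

n + δ = 0.012 + 0.104 = 0.116.
Golden rule sets MPK = n+δ: 0.33·k^(0.33−1) = 0.116, so k_gold = (0.33/0.116)^(1/0.67) ≈ 4.7610.
y_gold = 4.7610^0.33 ≈ 1.6736.
c_gold = y_gold − (n+δ)·k_gold = 1.6736 − 0.116·4.7610 ≈ 1.1213.

c_gold ≈ 1.1213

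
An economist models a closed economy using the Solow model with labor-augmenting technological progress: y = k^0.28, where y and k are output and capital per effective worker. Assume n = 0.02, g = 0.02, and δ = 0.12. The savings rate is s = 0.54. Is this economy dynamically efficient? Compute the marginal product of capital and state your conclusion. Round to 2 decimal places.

dynamically inefficient; MPK ≈ 0.08

Capital per effective worker breaks even when investment replaces (n + g + δ)·k; here n + g + δ = 0.16.
Steady-state k*: s·k^0.28 = 0.16·k gives k* = (0.54/0.16)^(1/0.72) ≈ 5.4164.
MPK = 0.28·5.4164^(-0.72) ≈ 0.0830.
MPK < n+g+δ = 0.16, so the economy is dynamically inefficient (over-saving).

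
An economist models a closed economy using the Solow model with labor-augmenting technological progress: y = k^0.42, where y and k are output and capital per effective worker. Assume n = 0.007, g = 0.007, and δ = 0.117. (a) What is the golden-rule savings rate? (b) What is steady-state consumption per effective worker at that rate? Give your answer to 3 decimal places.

(a) s_gold = 0.420; (b) c_gold ≈ 1.348

Capital per effective worker breaks even when investment replaces (n + g + δ)·k; here n + g + δ = 0.131.
For Cobb-Douglas, s_gold equals capital's share: s_gold = 0.42.
Golden rule sets MPK = n+g+δ: 0.42·k^(0.42−1) = 0.131, so k_gold = (0.42/0.131)^(1/0.58) ≈ 7.4538.
y_gold = 7.4538^0.42 ≈ 2.3249; c_gold = (1−0.42)·y_gold ≈ 1.3484.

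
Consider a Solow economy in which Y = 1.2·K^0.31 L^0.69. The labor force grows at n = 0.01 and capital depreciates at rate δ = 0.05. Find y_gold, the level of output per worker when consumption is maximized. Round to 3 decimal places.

The effective depreciation rate is n + δ = 0.01 + 0.05 = 0.06.
Golden rule sets MPK = n+δ: 0.31·1.2·k^(0.31−1) = 0.06, so k_gold = (0.31·1.2/0.06)^(1/0.69) ≈ 14.0732.
Output: y_gold = 1.2·k_gold^0.31 = 1.2·14.0732^0.31 ≈ 2.7239.

y_gold ≈ 2.724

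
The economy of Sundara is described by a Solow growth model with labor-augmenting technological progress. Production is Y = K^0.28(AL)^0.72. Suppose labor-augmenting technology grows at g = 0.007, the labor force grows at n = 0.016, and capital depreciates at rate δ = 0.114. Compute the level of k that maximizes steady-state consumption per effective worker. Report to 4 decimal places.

k_gold ≈ 2.6988

Break-even investment rate: n + g + δ = 0.016 + 0.007 + 0.114 = 0.137.
Setting f'(k) = n+g+δ gives 0.28·k^(0.28−1) = 0.137, hence k_gold = (0.28/0.137)^(1/0.72) ≈ 2.6988.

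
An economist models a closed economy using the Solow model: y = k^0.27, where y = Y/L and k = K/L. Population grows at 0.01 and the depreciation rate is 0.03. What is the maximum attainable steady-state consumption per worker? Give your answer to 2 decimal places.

c_gold ≈ 1.48

Break-even investment rate: n + δ = 0.01 + 0.03 = 0.04.
Setting f'(k) = n+δ gives 0.27·k^(0.27−1) = 0.04, hence k_gold = (0.27/0.04)^(1/0.73) ≈ 13.6783.
y_gold = 13.6783^0.27 ≈ 2.0264.
c_gold = y_gold − (n+δ)·k_gold = 2.0264 − 0.04·13.6783 ≈ 1.4793.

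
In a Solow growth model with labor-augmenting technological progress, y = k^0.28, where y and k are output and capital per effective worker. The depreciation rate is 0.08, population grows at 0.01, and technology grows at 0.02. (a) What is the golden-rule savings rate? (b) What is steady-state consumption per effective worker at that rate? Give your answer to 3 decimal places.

(a) s_gold = 0.280; (b) c_gold ≈ 1.035

The effective depreciation rate is n + g + δ = 0.01 + 0.02 + 0.08 = 0.11.
For Cobb-Douglas, s_gold equals capital's share: s_gold = 0.28.
Maximizing c = f(k) − (n+g+δ)·k gives f'(k) = n+g+δ, i.e. 0.28·k^(0.28−1) = 0.11, so k_gold = (0.28/0.11)^(1/0.72) ≈ 3.6607.
y_gold = 3.6607^0.28 ≈ 1.4381; c_gold = (1−0.28)·y_gold ≈ 1.0355.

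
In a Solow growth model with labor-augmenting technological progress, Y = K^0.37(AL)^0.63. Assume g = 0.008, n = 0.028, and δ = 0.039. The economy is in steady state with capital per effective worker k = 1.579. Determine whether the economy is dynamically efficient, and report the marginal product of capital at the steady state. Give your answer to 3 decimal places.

dynamically efficient; MPK ≈ 0.277

Capital per effective worker breaks even when investment replaces (n + g + δ)·k; here n + g + δ = 0.075.
MPK = 0.37·k^(0.37−1) = 0.37·1.579^(-0.63) ≈ 0.2775.
MPK > 0.075, so the economy is dynamically efficient (under-saving).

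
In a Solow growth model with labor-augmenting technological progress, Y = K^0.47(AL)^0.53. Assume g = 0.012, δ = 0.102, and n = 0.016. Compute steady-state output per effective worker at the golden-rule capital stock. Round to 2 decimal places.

y_gold ≈ 3.13

Break-even investment rate: n + g + δ = 0.016 + 0.012 + 0.102 = 0.13.
Setting f'(k) = n+g+δ gives 0.47·k^(0.47−1) = 0.13, hence k_gold = (0.47/0.13)^(1/0.53) ≈ 11.3011.
Output: y_gold = k_gold^0.47 = 11.3011^0.47 ≈ 3.1258.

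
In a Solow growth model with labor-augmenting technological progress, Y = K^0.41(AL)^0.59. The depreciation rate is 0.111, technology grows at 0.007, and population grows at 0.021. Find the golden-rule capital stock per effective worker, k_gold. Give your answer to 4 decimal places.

n + g + δ = 0.021 + 0.007 + 0.111 = 0.139.
Maximizing c = f(k) − (n+g+δ)·k gives f'(k) = n+g+δ, i.e. 0.41·k^(0.41−1) = 0.139, so k_gold = (0.41/0.139)^(1/0.59) ≈ 6.2549.

k_gold ≈ 6.2549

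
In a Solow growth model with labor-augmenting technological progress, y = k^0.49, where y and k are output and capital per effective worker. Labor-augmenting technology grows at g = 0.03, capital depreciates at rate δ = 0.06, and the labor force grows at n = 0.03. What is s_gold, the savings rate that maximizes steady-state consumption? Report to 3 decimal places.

s_gold = 0.490

Break-even investment rate: n + g + δ = 0.03 + 0.03 + 0.06 = 0.12.
At the golden rule MPK = n+g+δ, and in any Cobb-Douglas steady state s = (n+g+δ)·k/y = MPK·k/y = capital's share 0.49.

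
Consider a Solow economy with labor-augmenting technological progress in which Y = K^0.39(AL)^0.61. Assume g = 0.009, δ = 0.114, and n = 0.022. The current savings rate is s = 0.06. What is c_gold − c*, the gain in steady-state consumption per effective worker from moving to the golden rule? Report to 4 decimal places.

Δc ≈ 0.6136

n + g + δ = 0.022 + 0.009 + 0.114 = 0.145.
Current steady state (s = 0.06): k* = (0.06/0.145)^(1/0.61) ≈ 0.2354, y* = 0.2354^0.39 ≈ 0.5688, c* = (1−0.06)·0.5688 ≈ 0.5347.
At the golden rule the marginal product of capital equals n+g+δ: 0.39·k^(0.39−1) = 0.145. Solving, k_gold = (0.39/0.145)^(1/0.61) ≈ 5.0631.
y_gold = 5.0631^0.39 ≈ 1.8825, c_gold = y_gold − 0.145·k_gold ≈ 1.1483.
Gain: Δc = 1.1483 − 0.5347 ≈ 0.6136.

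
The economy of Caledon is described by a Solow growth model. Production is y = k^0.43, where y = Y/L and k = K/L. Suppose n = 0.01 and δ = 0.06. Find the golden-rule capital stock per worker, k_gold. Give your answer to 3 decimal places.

k_gold ≈ 24.161

Capital per worker breaks even when investment replaces (n + δ)·k; here n + δ = 0.07.
At the golden rule the marginal product of capital equals n+δ: 0.43·k^(0.43−1) = 0.07. Solving, k_gold = (0.43/0.07)^(1/0.57) ≈ 24.1605.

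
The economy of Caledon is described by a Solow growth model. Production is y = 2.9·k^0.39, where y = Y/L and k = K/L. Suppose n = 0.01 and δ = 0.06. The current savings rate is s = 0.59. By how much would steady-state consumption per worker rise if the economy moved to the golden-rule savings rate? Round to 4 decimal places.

Capital per worker breaks even when investment replaces (n + δ)·k; here n + δ = 0.07.
Current steady state (s = 0.59): k* = (0.59·2.9/0.07)^(1/0.61) ≈ 188.6509, y* = 2.9·188.6509^0.39 ≈ 22.3823, c* = (1−0.59)·22.3823 ≈ 9.1767.
Golden rule sets MPK = n+δ: 0.39·2.9·k^(0.39−1) = 0.07, so k_gold = (0.39·2.9/0.07)^(1/0.61) ≈ 95.7030.
y_gold = 2.9·95.7030^0.39 ≈ 17.1775, c_gold = y_gold − 0.07·k_gold ≈ 10.4783.
Gain: Δc = 10.4783 − 9.1767 ≈ 1.3015.

Δc ≈ 1.3015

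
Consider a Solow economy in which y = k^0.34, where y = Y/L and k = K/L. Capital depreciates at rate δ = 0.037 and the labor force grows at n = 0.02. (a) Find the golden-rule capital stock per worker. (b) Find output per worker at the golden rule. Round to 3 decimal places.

The effective depreciation rate is n + δ = 0.02 + 0.037 = 0.057.
Golden rule sets MPK = n+δ: 0.34·k^(0.34−1) = 0.057, so k_gold = (0.34/0.057)^(1/0.66) ≈ 14.9678.
y_gold = 14.9678^0.34 ≈ 2.5093.

(a) k_gold ≈ 14.968; (b) y_gold ≈ 2.509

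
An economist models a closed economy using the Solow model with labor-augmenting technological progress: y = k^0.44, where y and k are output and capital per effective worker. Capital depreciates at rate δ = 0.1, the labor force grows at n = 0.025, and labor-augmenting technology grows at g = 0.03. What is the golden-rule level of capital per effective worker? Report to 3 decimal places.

Capital per effective worker breaks even when investment replaces (n + g + δ)·k; here n + g + δ = 0.155.
At the golden rule the marginal product of capital equals n+g+δ: 0.44·k^(0.44−1) = 0.155. Solving, k_gold = (0.44/0.155)^(1/0.56) ≈ 6.4438.

k_gold ≈ 6.444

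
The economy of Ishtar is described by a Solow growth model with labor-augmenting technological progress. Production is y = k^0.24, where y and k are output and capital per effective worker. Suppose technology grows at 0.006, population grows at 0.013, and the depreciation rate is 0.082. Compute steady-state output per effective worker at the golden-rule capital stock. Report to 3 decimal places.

y_gold ≈ 1.314

The effective depreciation rate is n + g + δ = 0.013 + 0.006 + 0.082 = 0.101.
At the golden rule the marginal product of capital equals n+g+δ: 0.24·k^(0.24−1) = 0.101. Solving, k_gold = (0.24/0.101)^(1/0.76) ≈ 3.1231.
Output: y_gold = k_gold^0.24 = 3.1231^0.24 ≈ 1.3143.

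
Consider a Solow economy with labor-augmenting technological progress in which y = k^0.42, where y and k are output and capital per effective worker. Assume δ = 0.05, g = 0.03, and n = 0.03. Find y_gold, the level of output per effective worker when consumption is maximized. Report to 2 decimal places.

n + g + δ = 0.03 + 0.03 + 0.05 = 0.11.
Maximizing c = f(k) − (n+g+δ)·k gives f'(k) = n+g+δ, i.e. 0.42·k^(0.42−1) = 0.11, so k_gold = (0.42/0.11)^(1/0.58) ≈ 10.0740.
Output: y_gold = k_gold^0.42 = 10.0740^0.42 ≈ 2.6384.

y_gold ≈ 2.64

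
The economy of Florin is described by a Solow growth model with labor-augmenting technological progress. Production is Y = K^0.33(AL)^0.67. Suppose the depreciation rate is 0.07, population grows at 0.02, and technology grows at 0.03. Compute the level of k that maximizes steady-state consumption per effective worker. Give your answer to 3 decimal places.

The effective depreciation rate is n + g + δ = 0.02 + 0.03 + 0.07 = 0.12.
At the golden rule the marginal product of capital equals n+g+δ: 0.33·k^(0.33−1) = 0.12. Solving, k_gold = (0.33/0.12)^(1/0.67) ≈ 4.5261.

k_gold ≈ 4.526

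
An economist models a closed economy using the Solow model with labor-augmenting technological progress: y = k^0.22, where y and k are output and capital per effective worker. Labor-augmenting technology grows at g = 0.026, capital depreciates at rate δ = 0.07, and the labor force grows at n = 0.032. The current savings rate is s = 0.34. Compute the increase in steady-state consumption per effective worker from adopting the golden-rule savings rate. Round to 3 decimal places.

Δc ≈ 0.039

Capital per effective worker breaks even when investment replaces (n + g + δ)·k; here n + g + δ = 0.128.
Current steady state (s = 0.34): k* = (0.34/0.128)^(1/0.78) ≈ 3.4989, y* = 3.4989^0.22 ≈ 1.3172, c* = (1−0.34)·1.3172 ≈ 0.8694.
At the golden rule the marginal product of capital equals n+g+δ: 0.22·k^(0.22−1) = 0.128. Solving, k_gold = (0.22/0.128)^(1/0.78) ≈ 2.0024.
y_gold = 2.0024^0.22 ≈ 1.1650, c_gold = y_gold − 0.128·k_gold ≈ 0.9087.
Gain: Δc = 0.9087 − 0.8694 ≈ 0.0394.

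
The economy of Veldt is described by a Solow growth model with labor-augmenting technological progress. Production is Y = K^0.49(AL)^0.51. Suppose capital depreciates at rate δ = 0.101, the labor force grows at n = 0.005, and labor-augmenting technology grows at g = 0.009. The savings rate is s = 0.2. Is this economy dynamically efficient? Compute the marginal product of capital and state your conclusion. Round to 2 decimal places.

dynamically efficient; MPK ≈ 0.28

Capital per effective worker breaks even when investment replaces (n + g + δ)·k; here n + g + δ = 0.115.
Steady-state k*: s·k^0.49 = 0.115·k gives k* = (0.2/0.115)^(1/0.51) ≈ 2.9596.
MPK = 0.49·2.9596^(-0.51) ≈ 0.2818.
MPK > n+g+δ = 0.115, so the economy is dynamically efficient (under-saving).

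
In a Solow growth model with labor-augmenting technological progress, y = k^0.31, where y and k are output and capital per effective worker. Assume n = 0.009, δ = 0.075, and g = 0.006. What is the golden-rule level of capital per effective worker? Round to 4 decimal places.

Capital per effective worker breaks even when investment replaces (n + g + δ)·k; here n + g + δ = 0.09.
Setting f'(k) = n+g+δ gives 0.31·k^(0.31−1) = 0.09, hence k_gold = (0.31/0.09)^(1/0.69) ≈ 6.0039.

k_gold ≈ 6.0039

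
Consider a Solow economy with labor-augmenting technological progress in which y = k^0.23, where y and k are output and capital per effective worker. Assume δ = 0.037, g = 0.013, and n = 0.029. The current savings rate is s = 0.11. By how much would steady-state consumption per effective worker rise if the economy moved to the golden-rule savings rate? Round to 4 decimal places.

Capital per effective worker breaks even when investment replaces (n + g + δ)·k; here n + g + δ = 0.079.
Current steady state (s = 0.11): k* = (0.11/0.079)^(1/0.77) ≈ 1.5371, y* = 1.5371^0.23 ≈ 1.1039, c* = (1−0.11)·1.1039 ≈ 0.9825.
At the golden rule the marginal product of capital equals n+g+δ: 0.23·k^(0.23−1) = 0.079. Solving, k_gold = (0.23/0.079)^(1/0.77) ≈ 4.0062.
y_gold = 4.0062^0.23 ≈ 1.3760, c_gold = y_gold − 0.079·k_gold ≈ 1.0595.
Gain: Δc = 1.0595 − 0.9825 ≈ 0.0770.

Δc ≈ 0.0770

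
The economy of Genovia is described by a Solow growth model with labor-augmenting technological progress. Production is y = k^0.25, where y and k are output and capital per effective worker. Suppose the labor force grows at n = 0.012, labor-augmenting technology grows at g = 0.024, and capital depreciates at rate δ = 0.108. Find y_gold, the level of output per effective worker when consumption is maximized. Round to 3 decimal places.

The effective depreciation rate is n + g + δ = 0.012 + 0.024 + 0.108 = 0.144.
Golden rule sets MPK = n+g+δ: 0.25·k^(0.25−1) = 0.144, so k_gold = (0.25/0.144)^(1/0.75) ≈ 2.0866.
Output: y_gold = k_gold^0.25 = 2.0866^0.25 ≈ 1.2019.

y_gold ≈ 1.202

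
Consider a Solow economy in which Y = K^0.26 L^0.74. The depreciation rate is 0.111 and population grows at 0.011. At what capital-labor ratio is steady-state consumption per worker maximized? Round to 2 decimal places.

Break-even investment rate: n + δ = 0.011 + 0.111 = 0.122.
Maximizing c = f(k) − (n+δ)·k gives f'(k) = n+δ, i.e. 0.26·k^(0.26−1) = 0.122, so k_gold = (0.26/0.122)^(1/0.74) ≈ 2.7802.

k_gold ≈ 2.78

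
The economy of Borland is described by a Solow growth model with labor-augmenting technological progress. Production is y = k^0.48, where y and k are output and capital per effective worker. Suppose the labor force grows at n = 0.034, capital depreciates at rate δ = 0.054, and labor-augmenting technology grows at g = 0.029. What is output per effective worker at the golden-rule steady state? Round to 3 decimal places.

y_gold ≈ 3.680

n + g + δ = 0.034 + 0.029 + 0.054 = 0.117.
Setting f'(k) = n+g+δ gives 0.48·k^(0.48−1) = 0.117, hence k_gold = (0.48/0.117)^(1/0.52) ≈ 15.0992.
Output: y_gold = k_gold^0.48 = 15.0992^0.48 ≈ 3.6804.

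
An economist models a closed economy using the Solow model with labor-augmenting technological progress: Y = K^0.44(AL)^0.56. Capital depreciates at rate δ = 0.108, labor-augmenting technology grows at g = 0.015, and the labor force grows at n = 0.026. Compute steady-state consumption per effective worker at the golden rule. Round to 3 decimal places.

c_gold ≈ 1.311

n + g + δ = 0.026 + 0.015 + 0.108 = 0.149.
At the golden rule the marginal product of capital equals n+g+δ: 0.44·k^(0.44−1) = 0.149. Solving, k_gold = (0.44/0.149)^(1/0.56) ≈ 6.9145.
y_gold = 6.9145^0.44 ≈ 2.3415.
c_gold = y_gold − (n+g+δ)·k_gold = 2.3415 − 0.149·6.9145 ≈ 1.3112.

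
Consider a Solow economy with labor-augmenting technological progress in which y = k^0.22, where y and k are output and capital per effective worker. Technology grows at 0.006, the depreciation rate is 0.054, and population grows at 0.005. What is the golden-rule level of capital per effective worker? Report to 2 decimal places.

k_gold ≈ 4.77

Break-even investment rate: n + g + δ = 0.005 + 0.006 + 0.054 = 0.065.
Maximizing c = f(k) − (n+g+δ)·k gives f'(k) = n+g+δ, i.e. 0.22·k^(0.22−1) = 0.065, so k_gold = (0.22/0.065)^(1/0.78) ≈ 4.7737.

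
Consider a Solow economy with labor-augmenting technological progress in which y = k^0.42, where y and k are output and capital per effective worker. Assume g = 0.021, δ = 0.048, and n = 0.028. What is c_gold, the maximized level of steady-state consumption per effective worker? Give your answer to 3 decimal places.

Capital per effective worker breaks even when investment replaces (n + g + δ)·k; here n + g + δ = 0.097.
Setting f'(k) = n+g+δ gives 0.42·k^(0.42−1) = 0.097, hence k_gold = (0.42/0.097)^(1/0.58) ≈ 12.5134.
y_gold = 12.5134^0.42 ≈ 2.8900.
c_gold = y_gold − (n+g+δ)·k_gold = 2.8900 − 0.097·12.5134 ≈ 1.6762.

c_gold ≈ 1.676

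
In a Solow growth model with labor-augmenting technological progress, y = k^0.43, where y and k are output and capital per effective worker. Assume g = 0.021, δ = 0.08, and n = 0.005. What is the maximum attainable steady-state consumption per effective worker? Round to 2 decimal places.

c_gold ≈ 1.64

Break-even investment rate: n + g + δ = 0.005 + 0.021 + 0.08 = 0.106.
At the golden rule the marginal product of capital equals n+g+δ: 0.43·k^(0.43−1) = 0.106. Solving, k_gold = (0.43/0.106)^(1/0.57) ≈ 11.6668.
y_gold = 11.6668^0.43 ≈ 2.8760.
c_gold = y_gold − (n+g+δ)·k_gold = 2.8760 − 0.106·11.6668 ≈ 1.6393.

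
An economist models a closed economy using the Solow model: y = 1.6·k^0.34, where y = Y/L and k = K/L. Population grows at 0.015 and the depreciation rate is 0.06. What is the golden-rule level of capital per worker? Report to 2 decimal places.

k_gold ≈ 20.13

n + δ = 0.015 + 0.06 = 0.075.
Golden rule sets MPK = n+δ: 0.34·1.6·k^(0.34−1) = 0.075, so k_gold = (0.34·1.6/0.075)^(1/0.66) ≈ 20.1301.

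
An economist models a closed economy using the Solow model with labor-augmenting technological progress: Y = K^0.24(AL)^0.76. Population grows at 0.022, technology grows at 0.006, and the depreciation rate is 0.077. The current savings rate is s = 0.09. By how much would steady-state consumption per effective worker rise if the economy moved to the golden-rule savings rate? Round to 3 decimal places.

n + g + δ = 0.022 + 0.006 + 0.077 = 0.105.
Current steady state (s = 0.09): k* = (0.09/0.105)^(1/0.76) ≈ 0.8164, y* = 0.8164^0.24 ≈ 0.9525, c* = (1−0.09)·0.9525 ≈ 0.8668.
Golden rule sets MPK = n+g+δ: 0.24·k^(0.24−1) = 0.105, so k_gold = (0.24/0.105)^(1/0.76) ≈ 2.9675.
y_gold = 2.9675^0.24 ≈ 1.2983, c_gold = y_gold − 0.105·k_gold ≈ 0.9867.
Gain: Δc = 0.9867 − 0.8668 ≈ 0.1199.

Δc ≈ 0.120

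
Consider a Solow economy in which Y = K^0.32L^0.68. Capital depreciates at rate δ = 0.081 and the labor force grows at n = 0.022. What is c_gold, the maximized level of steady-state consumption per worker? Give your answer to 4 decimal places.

c_gold ≈ 1.1593

Capital per worker breaks even when investment replaces (n + δ)·k; here n + δ = 0.103.
Maximizing c = f(k) − (n+δ)·k gives f'(k) = n+δ, i.e. 0.32·k^(0.32−1) = 0.103, so k_gold = (0.32/0.103)^(1/0.68) ≈ 5.2965.
y_gold = 5.2965^0.32 ≈ 1.7048.
c_gold = y_gold − (n+δ)·k_gold = 1.7048 − 0.103·5.2965 ≈ 1.1593.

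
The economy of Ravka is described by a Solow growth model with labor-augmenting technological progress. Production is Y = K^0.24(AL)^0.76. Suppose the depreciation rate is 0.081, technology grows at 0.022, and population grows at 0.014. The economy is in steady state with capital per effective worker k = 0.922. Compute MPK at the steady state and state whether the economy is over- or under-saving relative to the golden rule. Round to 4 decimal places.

The effective depreciation rate is n + g + δ = 0.014 + 0.022 + 0.081 = 0.117.
MPK = 0.24·k^(0.24−1) = 0.24·0.922^(-0.76) ≈ 0.2553.
MPK > 0.117, so the economy is dynamically efficient (under-saving).

under-saving; MPK ≈ 0.2553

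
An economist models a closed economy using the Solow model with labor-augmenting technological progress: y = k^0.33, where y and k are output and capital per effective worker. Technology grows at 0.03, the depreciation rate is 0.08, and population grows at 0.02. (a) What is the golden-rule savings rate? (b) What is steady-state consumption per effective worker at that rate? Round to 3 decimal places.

(a) s_gold = 0.330; (b) c_gold ≈ 1.060

n + g + δ = 0.02 + 0.03 + 0.08 = 0.13.
For Cobb-Douglas, s_gold equals capital's share: s_gold = 0.33.
Golden rule sets MPK = n+g+δ: 0.33·k^(0.33−1) = 0.13, so k_gold = (0.33/0.13)^(1/0.67) ≈ 4.0164.
y_gold = 4.0164^0.33 ≈ 1.5822; c_gold = (1−0.33)·y_gold ≈ 1.0601.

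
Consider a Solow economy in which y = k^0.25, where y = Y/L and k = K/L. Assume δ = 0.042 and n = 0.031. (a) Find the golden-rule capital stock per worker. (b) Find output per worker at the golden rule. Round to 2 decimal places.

n + δ = 0.031 + 0.042 = 0.073.
At the golden rule the marginal product of capital equals n+δ: 0.25·k^(0.25−1) = 0.073. Solving, k_gold = (0.25/0.073)^(1/0.75) ≈ 5.1621.
y_gold = 5.1621^0.25 ≈ 1.5073.

(a) k_gold ≈ 5.16; (b) y_gold ≈ 1.51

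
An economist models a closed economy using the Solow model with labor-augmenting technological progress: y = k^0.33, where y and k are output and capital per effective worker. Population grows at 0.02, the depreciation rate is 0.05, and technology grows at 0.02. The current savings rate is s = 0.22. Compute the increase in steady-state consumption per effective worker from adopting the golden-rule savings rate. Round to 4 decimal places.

Δc ≈ 0.0592

n + g + δ = 0.02 + 0.02 + 0.05 = 0.09.
Current steady state (s = 0.22): k* = (0.22/0.09)^(1/0.67) ≈ 3.7964, y* = 3.7964^0.33 ≈ 1.5531, c* = (1−0.22)·1.5531 ≈ 1.2114.
Setting f'(k) = n+g+δ gives 0.33·k^(0.33−1) = 0.09, hence k_gold = (0.33/0.09)^(1/0.67) ≈ 6.9534.
y_gold = 6.9534^0.33 ≈ 1.8964, c_gold = y_gold − 0.09·k_gold ≈ 1.2706.
Gain: Δc = 1.2706 − 1.2114 ≈ 0.0592.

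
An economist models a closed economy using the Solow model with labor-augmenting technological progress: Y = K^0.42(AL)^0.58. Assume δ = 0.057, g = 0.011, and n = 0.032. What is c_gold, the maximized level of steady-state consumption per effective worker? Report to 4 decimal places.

c_gold ≈ 1.6396

Break-even investment rate: n + g + δ = 0.032 + 0.011 + 0.057 = 0.1.
Golden rule sets MPK = n+g+δ: 0.42·k^(0.42−1) = 0.1, so k_gold = (0.42/0.1)^(1/0.58) ≈ 11.8732.
y_gold = 11.8732^0.42 ≈ 2.8270.
c_gold = y_gold − (n+g+δ)·k_gold = 2.8270 − 0.1·11.8732 ≈ 1.6396.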